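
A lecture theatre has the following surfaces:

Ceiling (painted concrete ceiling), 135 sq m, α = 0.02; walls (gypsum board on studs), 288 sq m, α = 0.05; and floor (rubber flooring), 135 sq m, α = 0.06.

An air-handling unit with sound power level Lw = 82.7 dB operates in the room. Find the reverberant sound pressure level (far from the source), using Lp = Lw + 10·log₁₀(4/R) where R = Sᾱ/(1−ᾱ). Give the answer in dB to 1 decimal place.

74.5 dB

Σ(Sᵢαᵢ) = 135×0.02 + 288×0.05 + 135×0.06 = 25.200; total area S = 558.0 sq m.
ᾱ = 0.0452, so room constant R = A/(1−ᾱ) = 26.393 sq m.
Lp = Lw + 10 log₁₀(4/R) = 82.7 -8.19 = 74.5 dB.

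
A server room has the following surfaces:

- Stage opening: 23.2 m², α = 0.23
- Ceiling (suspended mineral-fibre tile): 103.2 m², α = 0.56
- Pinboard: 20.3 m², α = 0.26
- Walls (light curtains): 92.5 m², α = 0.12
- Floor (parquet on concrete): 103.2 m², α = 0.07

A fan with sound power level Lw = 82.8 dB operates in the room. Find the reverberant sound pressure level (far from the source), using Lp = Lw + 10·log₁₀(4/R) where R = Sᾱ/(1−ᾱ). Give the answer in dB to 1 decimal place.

Σ(Sᵢαᵢ) = 23.2·0.23 + 103.2·0.56 + 20.3·0.26 + 92.5·0.12 + 103.2·0.07 = 86.730; total area S = 342.4 m².
ᾱ = 86.730/342.4 = 0.2533; R = Sᾱ/(1−ᾱ) = 86.730/(1−0.2533) = 116.151 m².
Lp = 82.8 + 10·log₁₀(4/116.151) = 82.8 + (-14.63) = 68.2 dB.

68.2 dB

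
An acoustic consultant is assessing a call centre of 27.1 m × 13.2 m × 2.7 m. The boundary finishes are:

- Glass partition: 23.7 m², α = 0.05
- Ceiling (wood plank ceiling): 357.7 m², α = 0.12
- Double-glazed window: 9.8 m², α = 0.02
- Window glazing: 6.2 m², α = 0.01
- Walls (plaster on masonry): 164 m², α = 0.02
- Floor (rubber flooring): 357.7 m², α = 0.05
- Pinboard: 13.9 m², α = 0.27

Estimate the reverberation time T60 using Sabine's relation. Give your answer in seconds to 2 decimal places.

2.24 s

Summing Sᵢαᵢ: 1.185 + 42.924 + 0.196 + 0.062 + 3.280 + 17.885 + 3.753 → A = 69.285 sabins.
Room volume: 965.844 m³.
T = 0.161 V/A = 0.161·965.844/69.285 = 2.24 s.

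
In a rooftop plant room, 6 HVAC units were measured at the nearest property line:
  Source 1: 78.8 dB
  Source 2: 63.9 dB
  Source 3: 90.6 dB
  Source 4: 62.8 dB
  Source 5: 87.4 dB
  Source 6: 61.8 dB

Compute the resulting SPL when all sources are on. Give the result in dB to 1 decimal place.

Converting to relative power and adding: 10^(78.8/10) + 10^(63.9/10) + 10^(90.6/10) + 10^(62.8/10) + 10^(87.4/10) + 10^(61.8/10) = 1.779e+09.
Back to dB: 10·log₁₀ Σ = 92.5 dB.

92.5 dB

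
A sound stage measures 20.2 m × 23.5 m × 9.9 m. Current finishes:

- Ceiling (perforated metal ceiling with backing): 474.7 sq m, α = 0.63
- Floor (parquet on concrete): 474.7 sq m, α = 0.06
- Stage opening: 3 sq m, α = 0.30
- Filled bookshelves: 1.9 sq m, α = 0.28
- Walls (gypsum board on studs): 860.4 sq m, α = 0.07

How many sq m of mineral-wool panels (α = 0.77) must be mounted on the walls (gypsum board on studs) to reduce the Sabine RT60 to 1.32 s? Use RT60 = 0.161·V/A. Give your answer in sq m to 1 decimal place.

Total absorption A₁ = 474.7×0.63 + 474.7×0.06 + 3×0.30 + 1.9×0.28 + 860.4×0.07
  = 299.061 + 28.482 + 0.900 + 0.532 + 60.228 = 389.203 sq m sabins.
V = 4699.53 m³. Target absorption A₂ = 0.161 × 4699.53 / 1.32 = 573.200 sabins.
Absorption to add: 573.200 − 389.203 = 183.997 sabins.
Net gain per sq m: Δα = 0.77 − 0.07 = 0.70.
Panel area = 183.997 / 0.70 = 262.9 sq m.

262.9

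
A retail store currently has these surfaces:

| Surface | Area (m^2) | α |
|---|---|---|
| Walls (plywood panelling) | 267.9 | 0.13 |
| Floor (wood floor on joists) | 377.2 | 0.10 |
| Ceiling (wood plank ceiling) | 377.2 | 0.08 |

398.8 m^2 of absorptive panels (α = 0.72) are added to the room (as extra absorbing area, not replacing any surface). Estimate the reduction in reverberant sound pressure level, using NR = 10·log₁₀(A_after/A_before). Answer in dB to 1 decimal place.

Summing Sᵢαᵢ: 34.827 + 37.720 + 30.176 → A_before = 102.723 sabins.
Added absorption = 398.8 × 0.72 = 287.136 sabins.
New total A_after = 389.859 sabins.
Reduction = 10 log₁₀(A_after/A_before) = 10 log₁₀(3.7952) = 5.8 dB.

5.8 dB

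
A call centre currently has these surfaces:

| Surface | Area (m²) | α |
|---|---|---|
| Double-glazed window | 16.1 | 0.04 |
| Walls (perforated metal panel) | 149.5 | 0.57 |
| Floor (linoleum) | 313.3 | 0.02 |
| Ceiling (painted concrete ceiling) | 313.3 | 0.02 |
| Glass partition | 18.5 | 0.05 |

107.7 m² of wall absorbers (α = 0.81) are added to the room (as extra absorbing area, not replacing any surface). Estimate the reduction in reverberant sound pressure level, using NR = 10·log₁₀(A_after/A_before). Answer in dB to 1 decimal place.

2.7 dB

A_before = Σ Sᵢαᵢ = 16.1×0.04 + 149.5×0.57 + 313.3×0.02 + 313.3×0.02 + 18.5×0.05 = 99.316 sabins.
Treatment contributes 107.7·0.81 = 87.237 sabins.
New total A_after = 186.553 sabins.
Reduction = 10 log₁₀(A_after/A_before) = 10 log₁₀(1.8784) = 2.7 dB.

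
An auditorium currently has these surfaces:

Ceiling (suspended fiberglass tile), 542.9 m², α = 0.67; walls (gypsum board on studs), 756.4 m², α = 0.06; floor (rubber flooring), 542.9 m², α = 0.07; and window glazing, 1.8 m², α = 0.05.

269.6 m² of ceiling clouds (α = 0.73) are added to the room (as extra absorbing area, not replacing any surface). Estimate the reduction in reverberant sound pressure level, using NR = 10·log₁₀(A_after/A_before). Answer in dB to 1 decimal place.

A_before = Σ Sᵢαᵢ = 542.9×0.67 + 756.4×0.06 + 542.9×0.07 + 1.8×0.05 = 447.220 sabins.
Treatment contributes 269.6·0.73 = 196.808 sabins.
A_after = 447.220 + 196.808 = 644.028 sabins.
Reduction = 10 log₁₀(A_after/A_before) = 10 log₁₀(1.4401) = 1.6 dB.

1.6 dB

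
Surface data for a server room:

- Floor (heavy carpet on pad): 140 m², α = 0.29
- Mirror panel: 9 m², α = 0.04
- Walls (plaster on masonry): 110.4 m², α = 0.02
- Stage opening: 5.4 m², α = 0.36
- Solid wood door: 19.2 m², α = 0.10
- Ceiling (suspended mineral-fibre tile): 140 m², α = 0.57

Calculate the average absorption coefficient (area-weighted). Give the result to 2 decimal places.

Total surface area S = 424.0 m².
A = 140*0.29 + 9*0.04 + 110.4*0.02 + 5.4*0.36 + 19.2*0.10 + 140*0.57 = 126.832 sabins.
ᾱ = 126.832 / 424.0 = 0.30.

0.30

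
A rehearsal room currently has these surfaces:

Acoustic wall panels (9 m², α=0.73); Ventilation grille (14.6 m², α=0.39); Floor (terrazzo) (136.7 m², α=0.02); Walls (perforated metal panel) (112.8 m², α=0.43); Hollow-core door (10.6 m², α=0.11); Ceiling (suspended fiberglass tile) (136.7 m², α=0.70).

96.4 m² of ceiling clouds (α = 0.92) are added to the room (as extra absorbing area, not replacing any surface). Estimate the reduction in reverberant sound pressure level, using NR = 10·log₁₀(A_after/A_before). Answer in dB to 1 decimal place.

Summing Sᵢαᵢ: 6.570 + 5.694 + 2.734 + 48.504 + 1.166 + 95.690 → A_before = 160.358 sabins.
Treatment contributes 96.4·0.92 = 88.688 sabins.
A_after = 160.358 + 88.688 = 249.046 sabins.
Reduction = 10 log₁₀(A_after/A_before) = 10 log₁₀(1.5531) = 1.9 dB.

1.9 dB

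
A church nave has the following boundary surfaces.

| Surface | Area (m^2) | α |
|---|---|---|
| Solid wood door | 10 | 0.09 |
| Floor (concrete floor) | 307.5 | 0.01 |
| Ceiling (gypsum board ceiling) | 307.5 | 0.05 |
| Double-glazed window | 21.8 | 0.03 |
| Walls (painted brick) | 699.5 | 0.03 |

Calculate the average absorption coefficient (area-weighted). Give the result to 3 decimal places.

S = Σ Sᵢ = 10 + 307.5 + 307.5 + 21.8 + 699.5 = 1346.3 m^2.
A = 10*0.09 + 307.5*0.01 + 307.5*0.05 + 21.8*0.03 + 699.5*0.03 = 40.989 sabins.
ᾱ = A/S = 0.030.

0.030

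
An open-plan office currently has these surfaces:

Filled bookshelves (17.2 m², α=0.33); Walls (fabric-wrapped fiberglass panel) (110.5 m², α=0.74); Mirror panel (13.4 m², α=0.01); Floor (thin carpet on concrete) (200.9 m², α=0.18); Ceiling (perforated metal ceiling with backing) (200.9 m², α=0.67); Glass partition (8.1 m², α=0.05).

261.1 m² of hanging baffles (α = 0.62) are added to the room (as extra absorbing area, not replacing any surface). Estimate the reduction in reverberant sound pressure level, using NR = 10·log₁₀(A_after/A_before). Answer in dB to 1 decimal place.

2.1 dB

Equivalent absorption area: A_before = 17.2×0.33 + 110.5×0.74 + 13.4×0.01 + 200.9×0.18 + 200.9×0.67 + 8.1×0.05 = 258.750 m².
Added absorption = 261.1 × 0.62 = 161.882 sabins.
A_after = 258.750 + 161.882 = 420.632 sabins.
NR = 10·log₁₀(420.632/258.750) = 2.1 dB.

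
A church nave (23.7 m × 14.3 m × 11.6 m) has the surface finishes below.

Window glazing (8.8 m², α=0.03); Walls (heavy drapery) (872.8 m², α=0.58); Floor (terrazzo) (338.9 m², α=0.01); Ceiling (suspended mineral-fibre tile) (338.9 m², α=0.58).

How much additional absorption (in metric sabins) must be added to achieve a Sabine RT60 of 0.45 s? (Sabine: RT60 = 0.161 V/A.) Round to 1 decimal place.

700.1 sabins

Summing Sᵢαᵢ: 0.264 + 506.224 + 3.389 + 196.562 → A₁ = 706.439 sabins.
V = 3931.356 m³. Required absorption A₂ = 0.161 × 3931.356 / 0.45 = 1406.552 sabins.
ΔA = A₂ − A₁ = 1406.552 − 706.439 = 700.1 sabins.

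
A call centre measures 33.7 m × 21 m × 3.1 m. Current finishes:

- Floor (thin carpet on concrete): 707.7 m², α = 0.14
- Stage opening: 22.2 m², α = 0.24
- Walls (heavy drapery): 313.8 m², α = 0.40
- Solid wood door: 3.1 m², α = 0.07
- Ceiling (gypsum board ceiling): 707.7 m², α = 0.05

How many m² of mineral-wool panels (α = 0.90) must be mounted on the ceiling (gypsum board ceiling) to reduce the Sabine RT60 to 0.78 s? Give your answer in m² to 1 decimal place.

Summing Sᵢαᵢ: 99.078 + 5.328 + 125.520 + 0.217 + 35.385 → A₁ = 265.528 sabins.
V = 2193.87 m³. Target absorption A₂ = 0.161 × 2193.87 / 0.78 = 452.837 sabins.
Absorption to add: 452.837 − 265.528 = 187.309 sabins.
Each m² of panel replacing the ceiling (gypsum board ceiling) adds (0.90 − 0.05) = 0.85 sabins.
Panel area = 187.309 / 0.85 = 220.4 m².

220.4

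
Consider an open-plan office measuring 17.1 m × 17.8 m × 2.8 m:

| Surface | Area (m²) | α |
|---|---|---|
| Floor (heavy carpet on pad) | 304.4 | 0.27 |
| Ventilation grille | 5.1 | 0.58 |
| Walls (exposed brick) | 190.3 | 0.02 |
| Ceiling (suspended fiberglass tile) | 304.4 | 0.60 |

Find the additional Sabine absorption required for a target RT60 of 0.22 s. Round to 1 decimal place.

352.1 sabins

Summing Sᵢαᵢ: 82.188 + 2.958 + 3.806 + 182.640 → A₁ = 271.592 sabins.
Target A₂ = 0.161·852.264/0.22 = 623.702 sabins (V = 852.264 m³).
Shortfall: 623.702 − 271.592 = 352.1 sabins.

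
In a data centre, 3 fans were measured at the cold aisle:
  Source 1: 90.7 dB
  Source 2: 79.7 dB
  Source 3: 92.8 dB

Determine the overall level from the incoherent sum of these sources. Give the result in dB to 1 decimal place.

Converting to relative power and adding: 10^(90.7/10) + 10^(79.7/10) + 10^(92.8/10) = 3.174e+09.
L_total = 10·log₁₀(3.174e+09) = 95.0 dB.

95.0 dB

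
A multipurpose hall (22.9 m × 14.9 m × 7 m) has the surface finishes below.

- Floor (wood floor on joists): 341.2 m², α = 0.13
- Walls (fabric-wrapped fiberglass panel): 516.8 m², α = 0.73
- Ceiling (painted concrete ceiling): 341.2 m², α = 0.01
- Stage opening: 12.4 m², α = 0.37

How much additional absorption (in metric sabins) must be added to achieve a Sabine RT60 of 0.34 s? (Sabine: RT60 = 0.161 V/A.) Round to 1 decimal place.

Summing Sᵢαᵢ: 44.356 + 377.264 + 3.412 + 4.588 → A₁ = 429.620 sabins.
For T = 0.34 s, need A₂ = 0.161·V/T = 0.161·2388.47/0.34 = 1131.011 sabins.
ΔA = A₂ − A₁ = 1131.011 − 429.620 = 701.4 sabins.

701.4 sabins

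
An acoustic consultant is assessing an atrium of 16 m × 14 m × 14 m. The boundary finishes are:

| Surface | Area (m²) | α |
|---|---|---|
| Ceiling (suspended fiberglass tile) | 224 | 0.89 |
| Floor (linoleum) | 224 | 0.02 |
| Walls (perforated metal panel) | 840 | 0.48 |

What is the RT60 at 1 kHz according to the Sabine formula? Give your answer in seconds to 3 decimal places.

A = Σ Sᵢαᵢ = 224×0.89 + 224×0.02 + 840×0.48 = 607.040 sabins.
Room volume: 3136 m³.
Sabine: RT60 = 0.161 × 3136 / 607.040 = 0.832 s.

0.832 sec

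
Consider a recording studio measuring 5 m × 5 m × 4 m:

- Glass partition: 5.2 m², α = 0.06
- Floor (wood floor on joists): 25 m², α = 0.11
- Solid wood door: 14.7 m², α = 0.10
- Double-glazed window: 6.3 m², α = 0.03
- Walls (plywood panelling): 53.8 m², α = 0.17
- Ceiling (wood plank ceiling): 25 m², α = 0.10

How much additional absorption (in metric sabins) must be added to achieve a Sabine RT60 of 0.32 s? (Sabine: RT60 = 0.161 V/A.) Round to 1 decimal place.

33.9 sabins

Equivalent absorption area: A₁ = 5.2*0.06 + 25*0.11 + 14.7*0.10 + 6.3*0.03 + 53.8*0.17 + 25*0.10 = 16.367 m².
Target A₂ = 0.161·100/0.32 = 50.312 sabins (V = 100 m³).
Additional absorption ΔA = 50.312 − 16.367 = 33.9 sabins.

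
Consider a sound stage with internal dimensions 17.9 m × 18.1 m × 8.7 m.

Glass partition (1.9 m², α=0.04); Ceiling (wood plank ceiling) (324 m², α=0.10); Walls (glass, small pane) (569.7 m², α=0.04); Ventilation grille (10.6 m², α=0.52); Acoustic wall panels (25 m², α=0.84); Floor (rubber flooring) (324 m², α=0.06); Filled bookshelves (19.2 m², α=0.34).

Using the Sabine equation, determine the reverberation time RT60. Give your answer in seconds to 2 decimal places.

4.21 s

Equivalent absorption area: A = 1.9·0.04 + 324·0.10 + 569.7·0.04 + 10.6·0.52 + 25·0.84 + 324·0.06 + 19.2·0.34 = 107.744 m².
V = 17.9·18.1·8.7 = 2818.713 m³.
RT60 = 0.161 · V / A = 0.161 × 2818.713 / 107.744 = 4.21 s.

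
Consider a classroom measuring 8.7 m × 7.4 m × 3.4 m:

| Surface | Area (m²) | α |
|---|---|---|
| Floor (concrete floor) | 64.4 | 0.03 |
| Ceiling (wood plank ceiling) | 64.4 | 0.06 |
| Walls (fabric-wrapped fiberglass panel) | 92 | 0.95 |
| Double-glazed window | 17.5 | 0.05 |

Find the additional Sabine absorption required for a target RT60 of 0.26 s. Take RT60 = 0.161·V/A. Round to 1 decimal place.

41.5 sabins

A₁ = Σ Sᵢαᵢ = 64.4×0.03 + 64.4×0.06 + 92×0.95 + 17.5×0.05 = 94.071 sabins.
V = 218.892 m³. Required absorption A₂ = 0.161 × 218.892 / 0.26 = 135.545 sabins.
Additional absorption ΔA = 135.545 − 94.071 = 41.5 sabins.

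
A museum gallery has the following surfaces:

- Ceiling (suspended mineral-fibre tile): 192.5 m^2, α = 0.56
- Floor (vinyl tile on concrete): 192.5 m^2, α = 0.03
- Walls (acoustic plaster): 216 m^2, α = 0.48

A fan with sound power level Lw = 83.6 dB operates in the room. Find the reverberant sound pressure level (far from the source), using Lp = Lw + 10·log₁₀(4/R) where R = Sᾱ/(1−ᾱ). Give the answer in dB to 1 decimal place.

64.3 dB

Σ(Sᵢαᵢ) = 192.5×0.56 + 192.5×0.03 + 216×0.48 = 217.255; total area S = 601.0 m^2.
ᾱ = 0.3615, so room constant R = A/(1−ᾱ) = 340.258 m^2.
Lp = Lw + 10 log₁₀(4/R) = 83.6 -19.30 = 64.3 dB.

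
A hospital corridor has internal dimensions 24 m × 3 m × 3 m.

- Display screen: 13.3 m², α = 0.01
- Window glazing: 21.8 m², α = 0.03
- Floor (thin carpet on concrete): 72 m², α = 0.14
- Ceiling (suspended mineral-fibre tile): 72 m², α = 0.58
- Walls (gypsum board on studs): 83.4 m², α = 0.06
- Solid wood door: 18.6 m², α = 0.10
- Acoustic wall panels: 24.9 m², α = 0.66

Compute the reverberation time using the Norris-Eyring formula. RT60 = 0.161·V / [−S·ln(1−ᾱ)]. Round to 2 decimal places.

0.40 s

Total surface area S = 13.3 + 21.8 + 72 + 72 + 83.4 + 18.6 + 24.9 = 306.0 m².
Σ(Sᵢαᵢ) = 13.3·0.01 + 21.8·0.03 + 72·0.14 + 72·0.58 + 83.4·0.06 + 18.6·0.10 + 24.9·0.66 = 75.925.
ᾱ = 75.925 / 306.0 = 0.2481.
Eyring denominator: −S ln(1−ᾱ) = 87.256.
V = 24 × 3 × 3 = 216 m³.
RT60 = 0.161 × 216 / 87.256 = 0.40 s.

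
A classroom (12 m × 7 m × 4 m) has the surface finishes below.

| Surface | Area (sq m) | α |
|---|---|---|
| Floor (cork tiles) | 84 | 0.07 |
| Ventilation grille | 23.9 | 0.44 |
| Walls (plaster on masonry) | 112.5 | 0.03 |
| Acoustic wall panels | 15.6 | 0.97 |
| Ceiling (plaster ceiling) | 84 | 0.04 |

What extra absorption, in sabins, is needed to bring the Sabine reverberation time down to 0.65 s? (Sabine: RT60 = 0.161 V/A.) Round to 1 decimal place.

Total absorption A₁ = 84×0.07 + 23.9×0.44 + 112.5×0.03 + 15.6×0.97 + 84×0.04
  = 5.880 + 10.516 + 3.375 + 15.132 + 3.360 = 38.263 sq m sabins.
V = 336 m³. Required absorption A₂ = 0.161 × 336 / 0.65 = 83.225 sabins.
Shortfall: 83.225 − 38.263 = 45.0 sabins.

45.0 sabins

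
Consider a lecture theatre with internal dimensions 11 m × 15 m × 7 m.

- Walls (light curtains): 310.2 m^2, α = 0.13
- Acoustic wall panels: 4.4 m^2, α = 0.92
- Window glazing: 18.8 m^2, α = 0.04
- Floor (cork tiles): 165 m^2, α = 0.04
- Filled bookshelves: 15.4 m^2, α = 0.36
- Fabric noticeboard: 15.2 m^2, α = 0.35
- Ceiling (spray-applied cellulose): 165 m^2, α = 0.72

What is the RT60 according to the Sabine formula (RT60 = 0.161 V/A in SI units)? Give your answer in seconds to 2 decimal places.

A = Σ Sᵢαᵢ = 310.2×0.13 + 4.4×0.92 + 18.8×0.04 + 165×0.04 + 15.4×0.36 + 15.2×0.35 + 165×0.72 = 181.390 sabins.
V = 11·15·7 = 1155 m³.
RT60 = 0.161 · V / A = 0.161 × 1155 / 181.390 = 1.03 s.

1.03 seconds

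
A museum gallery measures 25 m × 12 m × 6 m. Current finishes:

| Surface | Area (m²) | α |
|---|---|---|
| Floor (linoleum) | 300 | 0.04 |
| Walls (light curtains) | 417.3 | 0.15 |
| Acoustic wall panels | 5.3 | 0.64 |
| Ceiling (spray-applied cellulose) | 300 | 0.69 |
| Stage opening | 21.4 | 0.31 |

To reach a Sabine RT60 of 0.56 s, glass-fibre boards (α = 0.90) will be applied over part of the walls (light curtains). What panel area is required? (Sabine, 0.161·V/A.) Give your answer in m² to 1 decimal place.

A₁ = Σ Sᵢαᵢ = 300×0.04 + 417.3×0.15 + 5.3×0.64 + 300×0.69 + 21.4×0.31 = 291.621 sabins.
Required A₂ = 0.161·1800/0.56 = 517.500 sabins.
Absorption to add: 517.500 − 291.621 = 225.879 sabins.
Net gain per m²: Δα = 0.90 − 0.15 = 0.75.
Area = ΔA/Δα = 225.879/0.75 = 301.2 m².

301.2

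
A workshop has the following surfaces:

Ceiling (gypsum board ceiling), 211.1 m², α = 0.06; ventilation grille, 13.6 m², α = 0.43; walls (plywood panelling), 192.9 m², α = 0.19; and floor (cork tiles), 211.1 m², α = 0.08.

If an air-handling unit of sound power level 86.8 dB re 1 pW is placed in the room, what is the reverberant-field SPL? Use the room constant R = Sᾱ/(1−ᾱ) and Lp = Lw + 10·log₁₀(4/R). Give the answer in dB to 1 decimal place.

73.7 dB

A = 72.053 sabins; S = 628.7 m².
ᾱ = 0.1146, so room constant R = A/(1−ᾱ) = 81.379 m².
Lp = 86.8 + 10·log₁₀(4/81.379) = 86.8 + (-13.08) = 73.7 dB.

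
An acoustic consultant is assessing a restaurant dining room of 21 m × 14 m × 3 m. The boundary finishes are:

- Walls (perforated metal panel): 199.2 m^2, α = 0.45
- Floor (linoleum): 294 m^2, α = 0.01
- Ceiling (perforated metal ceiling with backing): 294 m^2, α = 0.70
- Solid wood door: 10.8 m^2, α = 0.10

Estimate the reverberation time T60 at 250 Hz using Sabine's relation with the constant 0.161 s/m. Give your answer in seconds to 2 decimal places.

Total absorption A = 199.2×0.45 + 294×0.01 + 294×0.70 + 10.8×0.10
  = 89.640 + 2.940 + 205.800 + 1.080 = 299.460 m^2 sabins.
Volume V = 21 × 14 × 3 = 882 m³.
T = 0.161 V/A = 0.161·882/299.460 = 0.47 s.

0.47 s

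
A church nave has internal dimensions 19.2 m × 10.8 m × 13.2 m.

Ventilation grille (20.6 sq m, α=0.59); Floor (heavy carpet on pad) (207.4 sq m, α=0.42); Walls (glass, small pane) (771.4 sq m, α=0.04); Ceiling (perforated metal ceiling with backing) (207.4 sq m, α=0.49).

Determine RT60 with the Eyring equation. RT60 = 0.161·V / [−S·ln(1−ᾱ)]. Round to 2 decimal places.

Total surface area S = 20.6 + 207.4 + 771.4 + 207.4 = 1206.8 sq m.
Σ(Sᵢαᵢ) = 20.6·0.59 + 207.4·0.42 + 771.4·0.04 + 207.4·0.49 = 231.744.
ᾱ = 231.744 / 1206.8 = 0.1920.
Eyring denominator: −S ln(1−ᾱ) = 257.282.
V = 19.2 × 10.8 × 13.2 = 2737.152 m³.
T = 0.161·V/[−S·ln(1−ᾱ)] = 0.161·2737.152/257.282 = 1.71 s.

1.71 s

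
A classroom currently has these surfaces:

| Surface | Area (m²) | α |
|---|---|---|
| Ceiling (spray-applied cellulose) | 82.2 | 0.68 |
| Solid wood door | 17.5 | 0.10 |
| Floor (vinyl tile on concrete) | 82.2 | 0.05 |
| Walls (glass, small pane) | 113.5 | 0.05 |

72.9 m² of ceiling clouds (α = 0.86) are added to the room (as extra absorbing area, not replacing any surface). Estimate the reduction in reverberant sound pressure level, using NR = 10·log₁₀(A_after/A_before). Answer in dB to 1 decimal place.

2.9 dB

Summing Sᵢαᵢ: 55.896 + 1.750 + 4.110 + 5.675 → A_before = 67.431 sabins.
Added absorption = 72.9 × 0.86 = 62.694 sabins.
A_after = 67.431 + 62.694 = 130.125 sabins.
Reduction = 10 log₁₀(A_after/A_before) = 10 log₁₀(1.9298) = 2.9 dB.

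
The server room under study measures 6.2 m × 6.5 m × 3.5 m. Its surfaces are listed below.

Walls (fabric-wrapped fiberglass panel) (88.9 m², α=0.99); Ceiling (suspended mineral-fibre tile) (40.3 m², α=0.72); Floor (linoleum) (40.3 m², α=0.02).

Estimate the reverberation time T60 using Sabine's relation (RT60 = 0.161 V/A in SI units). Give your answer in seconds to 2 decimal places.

0.19 sec

A = Σ Sᵢαᵢ = 88.9×0.99 + 40.3×0.72 + 40.3×0.02 = 117.833 sabins.
Volume V = 6.2 × 6.5 × 3.5 = 141.05 m³.
T = 0.161 V/A = 0.161·141.05/117.833 = 0.19 s.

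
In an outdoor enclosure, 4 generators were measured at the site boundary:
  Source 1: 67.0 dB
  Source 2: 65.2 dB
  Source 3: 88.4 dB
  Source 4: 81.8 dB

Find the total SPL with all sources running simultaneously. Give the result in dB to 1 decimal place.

89.3 dB

Sum in the linear (power) domain: Σ 10^(Lᵢ/10) = 10^(67.0/10) + 10^(65.2/10) + 10^(88.4/10) + 10^(81.8/10) = 8.515e+08.
Combined level = 10 log₁₀(8.515e+08) = 89.3 dB.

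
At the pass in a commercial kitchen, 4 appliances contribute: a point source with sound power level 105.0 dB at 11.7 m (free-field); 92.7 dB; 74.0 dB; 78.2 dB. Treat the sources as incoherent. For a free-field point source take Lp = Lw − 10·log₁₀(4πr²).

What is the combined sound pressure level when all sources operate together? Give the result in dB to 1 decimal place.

Source at 11.7 m: Lp = 105.0 − 10·log₁₀(4π·11.7²) = 105.0 − 10·log₁₀(1720.210) = 72.6 dB.
Converting to relative power and adding: 10^(72.6/10) + 10^(92.7/10) + 10^(74.0/10) + 10^(78.2/10) = 1.971e+09.
Combined level = 10 log₁₀(1.971e+09) = 92.9 dB.

92.9 dB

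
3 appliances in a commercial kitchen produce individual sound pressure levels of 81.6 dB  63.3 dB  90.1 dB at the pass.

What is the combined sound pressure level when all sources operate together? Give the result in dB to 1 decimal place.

90.7 dB

Converting to relative power and adding: 10^(81.6/10) + 10^(63.3/10) + 10^(90.1/10) = 1.17e+09.
Combined level = 10 log₁₀(1.17e+09) = 90.7 dB.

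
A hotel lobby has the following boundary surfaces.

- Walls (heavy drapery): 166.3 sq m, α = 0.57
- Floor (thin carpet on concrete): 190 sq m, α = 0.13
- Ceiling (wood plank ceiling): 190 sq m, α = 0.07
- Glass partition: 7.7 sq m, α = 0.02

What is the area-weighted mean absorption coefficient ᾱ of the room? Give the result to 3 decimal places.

0.240

Total surface area S = 554.0 sq m.
A = 166.3×0.57 + 190×0.13 + 190×0.07 + 7.7×0.02 = 132.945 sabins.
ᾱ = 132.945 / 554.0 = 0.240.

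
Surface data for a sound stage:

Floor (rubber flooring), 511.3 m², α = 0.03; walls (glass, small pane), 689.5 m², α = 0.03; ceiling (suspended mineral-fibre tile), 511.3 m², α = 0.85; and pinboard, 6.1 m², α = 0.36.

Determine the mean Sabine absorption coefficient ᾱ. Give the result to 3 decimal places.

Total surface area S = 1718.2 m².
Weighted sum Σ Sα = 472.825.
ᾱ = 472.825 / 1718.2 = 0.275.

0.275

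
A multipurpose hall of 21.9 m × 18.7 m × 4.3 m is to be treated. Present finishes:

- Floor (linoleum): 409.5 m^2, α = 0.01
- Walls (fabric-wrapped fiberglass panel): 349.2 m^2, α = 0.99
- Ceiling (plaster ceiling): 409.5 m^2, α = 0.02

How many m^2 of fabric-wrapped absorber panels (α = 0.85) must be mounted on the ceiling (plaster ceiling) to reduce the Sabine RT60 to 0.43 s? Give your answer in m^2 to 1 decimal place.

A₁ = Σ Sᵢαᵢ = 409.5*0.01 + 349.2*0.99 + 409.5*0.02 = 357.993 sabins.
Required A₂ = 0.161·1760.979/0.43 = 659.343 sabins.
Absorption to add: 659.343 − 357.993 = 301.350 sabins.
Net gain per m^2: Δα = 0.85 − 0.02 = 0.83.
Panel area = 301.350 / 0.83 = 363.1 m^2.

363.1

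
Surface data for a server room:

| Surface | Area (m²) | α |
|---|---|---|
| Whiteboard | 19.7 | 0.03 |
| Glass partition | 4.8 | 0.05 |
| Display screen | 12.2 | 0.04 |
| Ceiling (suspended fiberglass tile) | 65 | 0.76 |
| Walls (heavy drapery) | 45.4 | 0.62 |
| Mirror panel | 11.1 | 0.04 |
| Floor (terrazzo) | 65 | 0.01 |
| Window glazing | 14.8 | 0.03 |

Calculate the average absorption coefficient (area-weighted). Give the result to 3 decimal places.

0.338

Total surface area S = 238.0 m².
Σ(Sᵢαᵢ) = 19.7*0.03 + 4.8*0.05 + 12.2*0.04 + 65*0.76 + 45.4*0.62 + 11.1*0.04 + 65*0.01 + 14.8*0.03 = 80.405.
ᾱ = A/S = 0.338.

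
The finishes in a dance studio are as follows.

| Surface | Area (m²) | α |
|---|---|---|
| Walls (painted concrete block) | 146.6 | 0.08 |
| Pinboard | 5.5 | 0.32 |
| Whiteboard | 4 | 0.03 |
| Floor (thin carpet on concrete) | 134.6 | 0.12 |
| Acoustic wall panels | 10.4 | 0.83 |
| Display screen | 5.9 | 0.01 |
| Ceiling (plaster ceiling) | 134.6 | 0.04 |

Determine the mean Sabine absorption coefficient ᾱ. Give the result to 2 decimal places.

0.10

S = Σ Sᵢ = 146.6 + 5.5 + 4 + 134.6 + 10.4 + 5.9 + 134.6 = 441.6 m².
A = 146.6·0.08 + 5.5·0.32 + 4·0.03 + 134.6·0.12 + 10.4·0.83 + 5.9·0.01 + 134.6·0.04 = 43.835 sabins.
ᾱ = 43.835 / 441.6 = 0.10.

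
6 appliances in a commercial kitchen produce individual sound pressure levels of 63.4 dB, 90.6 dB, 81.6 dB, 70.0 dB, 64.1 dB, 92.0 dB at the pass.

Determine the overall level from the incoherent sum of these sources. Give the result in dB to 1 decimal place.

94.6 dB

Sum in the linear (power) domain: Σ 10^(Lᵢ/10) = 10^(63.4/10) + 10^(90.6/10) + 10^(81.6/10) + 10^(70.0/10) + 10^(64.1/10) + 10^(92.0/10) = 2.892e+09.
L_total = 10·log₁₀(2.892e+09) = 94.6 dB.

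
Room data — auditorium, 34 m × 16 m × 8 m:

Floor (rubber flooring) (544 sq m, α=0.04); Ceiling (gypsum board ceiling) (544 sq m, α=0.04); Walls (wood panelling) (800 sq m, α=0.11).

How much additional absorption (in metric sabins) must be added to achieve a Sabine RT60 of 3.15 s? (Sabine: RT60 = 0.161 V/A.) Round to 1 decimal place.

90.9 sabins

A₁ = Σ Sᵢαᵢ = 544×0.04 + 544×0.04 + 800×0.11 = 131.520 sabins.
For T = 3.15 s, need A₂ = 0.161·V/T = 0.161·4352/3.15 = 222.436 sabins.
Shortfall: 222.436 − 131.520 = 90.9 sabins.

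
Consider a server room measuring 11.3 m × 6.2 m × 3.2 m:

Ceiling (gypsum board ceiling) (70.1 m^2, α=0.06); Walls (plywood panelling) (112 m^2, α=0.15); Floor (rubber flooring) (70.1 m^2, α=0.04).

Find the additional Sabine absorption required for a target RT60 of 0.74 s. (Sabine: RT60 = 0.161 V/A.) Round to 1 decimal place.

Equivalent absorption area: A₁ = 70.1*0.06 + 112*0.15 + 70.1*0.04 = 23.810 m^2.
Target A₂ = 0.161·224.192/0.74 = 48.777 sabins (V = 224.192 m³).
ΔA = A₂ − A₁ = 48.777 − 23.810 = 25.0 sabins.

25.0 sabins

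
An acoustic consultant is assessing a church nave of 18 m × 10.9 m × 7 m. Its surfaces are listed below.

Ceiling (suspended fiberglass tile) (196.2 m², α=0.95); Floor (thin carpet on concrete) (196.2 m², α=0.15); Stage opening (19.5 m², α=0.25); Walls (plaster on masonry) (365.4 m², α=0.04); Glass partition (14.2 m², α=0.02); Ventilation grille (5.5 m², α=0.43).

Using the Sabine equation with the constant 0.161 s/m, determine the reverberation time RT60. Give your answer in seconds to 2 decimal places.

A = Σ Sᵢαᵢ = 196.2·0.95 + 196.2·0.15 + 19.5·0.25 + 365.4·0.04 + 14.2·0.02 + 5.5·0.43 = 237.960 sabins.
Room volume: 1373.4 m³.
T = 0.161 V/A = 0.161·1373.4/237.960 = 0.93 s.

0.93 s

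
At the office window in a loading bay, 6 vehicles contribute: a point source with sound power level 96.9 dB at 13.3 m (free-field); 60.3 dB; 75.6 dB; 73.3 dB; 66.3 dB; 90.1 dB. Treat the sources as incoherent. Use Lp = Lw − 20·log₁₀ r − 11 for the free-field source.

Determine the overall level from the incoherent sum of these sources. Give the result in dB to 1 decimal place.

Source at 13.3 m: Lp = 96.9 − 20·log₁₀(13.3) − 11 = 63.4 dB.
Sum in the linear (power) domain: Σ 10^(Lᵢ/10) = 10^(63.4/10) + 10^(60.3/10) + 10^(75.6/10) + 10^(73.3/10) + 10^(66.3/10) + 10^(90.1/10) = 1.089e+09.
L_total = 10·log₁₀(1.089e+09) = 90.4 dB.

90.4 dB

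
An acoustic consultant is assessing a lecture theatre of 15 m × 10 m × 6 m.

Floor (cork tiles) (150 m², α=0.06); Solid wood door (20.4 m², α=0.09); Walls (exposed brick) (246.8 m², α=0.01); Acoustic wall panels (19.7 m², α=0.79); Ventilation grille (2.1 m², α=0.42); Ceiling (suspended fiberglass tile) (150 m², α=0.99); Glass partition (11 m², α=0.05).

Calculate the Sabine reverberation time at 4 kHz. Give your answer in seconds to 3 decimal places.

0.810 s

Summing Sᵢαᵢ: 9.000 + 1.836 + 2.468 + 15.563 + 0.882 + 148.500 + 0.550 → A = 178.799 sabins.
V = 15·10·6 = 900 m³.
T = 0.161 V/A = 0.161·900/178.799 = 0.810 s.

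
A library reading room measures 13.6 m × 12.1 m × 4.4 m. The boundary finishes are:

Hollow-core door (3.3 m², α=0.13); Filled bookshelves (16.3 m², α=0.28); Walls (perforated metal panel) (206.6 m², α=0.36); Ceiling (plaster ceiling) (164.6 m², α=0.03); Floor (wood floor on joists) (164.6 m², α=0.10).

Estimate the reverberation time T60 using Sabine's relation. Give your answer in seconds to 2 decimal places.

Equivalent absorption area: A = 3.3·0.13 + 16.3·0.28 + 206.6·0.36 + 164.6·0.03 + 164.6·0.10 = 100.767 m².
Volume V = 13.6 × 12.1 × 4.4 = 724.064 m³.
Sabine: RT60 = 0.161 × 724.064 / 100.767 = 1.16 s.

1.16 seconds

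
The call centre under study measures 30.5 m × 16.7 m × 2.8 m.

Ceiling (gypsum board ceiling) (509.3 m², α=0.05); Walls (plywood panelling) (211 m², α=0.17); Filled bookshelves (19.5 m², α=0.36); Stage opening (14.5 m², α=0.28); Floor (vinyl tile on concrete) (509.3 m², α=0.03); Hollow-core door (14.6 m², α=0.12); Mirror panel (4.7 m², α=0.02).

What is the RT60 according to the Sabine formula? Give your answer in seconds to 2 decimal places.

2.56 sec

A = Σ Sᵢαᵢ = 509.3×0.05 + 211×0.17 + 19.5×0.36 + 14.5×0.28 + 509.3×0.03 + 14.6×0.12 + 4.7×0.02 = 89.540 sabins.
V = 30.5·16.7·2.8 = 1426.18 m³.
Sabine: RT60 = 0.161 × 1426.18 / 89.540 = 2.56 s.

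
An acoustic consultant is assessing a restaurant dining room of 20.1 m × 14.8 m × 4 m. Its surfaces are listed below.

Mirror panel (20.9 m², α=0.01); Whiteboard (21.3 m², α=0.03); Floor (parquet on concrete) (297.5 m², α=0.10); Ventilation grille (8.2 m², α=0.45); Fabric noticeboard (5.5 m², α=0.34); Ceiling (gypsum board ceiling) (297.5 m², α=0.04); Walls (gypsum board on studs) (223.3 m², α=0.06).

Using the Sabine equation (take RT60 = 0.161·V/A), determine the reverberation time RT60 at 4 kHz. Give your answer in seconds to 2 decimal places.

3.12 s

Total absorption A = 20.9×0.01 + 21.3×0.03 + 297.5×0.10 + 8.2×0.45 + 5.5×0.34 + 297.5×0.04 + 223.3×0.06
  = 0.209 + 0.639 + 29.750 + 3.690 + 1.870 + 11.900 + 13.398 = 61.456 m² sabins.
V = 20.1·14.8·4 = 1189.92 m³.
Sabine: RT60 = 0.161 × 1189.92 / 61.456 = 3.12 s.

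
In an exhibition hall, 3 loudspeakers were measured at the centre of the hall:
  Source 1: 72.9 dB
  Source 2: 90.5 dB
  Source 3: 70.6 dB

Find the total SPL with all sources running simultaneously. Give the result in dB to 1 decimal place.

Σ 10^(Lᵢ/10) = 1.153e+09.
Combined level = 10 log₁₀(1.153e+09) = 90.6 dB.

90.6 dB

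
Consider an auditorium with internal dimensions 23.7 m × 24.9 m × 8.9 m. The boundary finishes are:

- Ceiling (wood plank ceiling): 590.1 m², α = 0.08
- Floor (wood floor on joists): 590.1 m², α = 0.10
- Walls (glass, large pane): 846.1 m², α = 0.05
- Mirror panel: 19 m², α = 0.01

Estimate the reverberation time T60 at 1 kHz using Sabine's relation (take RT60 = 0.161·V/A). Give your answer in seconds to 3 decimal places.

A = Σ Sᵢαᵢ = 590.1·0.08 + 590.1·0.10 + 846.1·0.05 + 19·0.01 = 148.713 sabins.
Volume V = 23.7 × 24.9 × 8.9 = 5252.157 m³.
Sabine: RT60 = 0.161 × 5252.157 / 148.713 = 5.686 s.

5.686 sec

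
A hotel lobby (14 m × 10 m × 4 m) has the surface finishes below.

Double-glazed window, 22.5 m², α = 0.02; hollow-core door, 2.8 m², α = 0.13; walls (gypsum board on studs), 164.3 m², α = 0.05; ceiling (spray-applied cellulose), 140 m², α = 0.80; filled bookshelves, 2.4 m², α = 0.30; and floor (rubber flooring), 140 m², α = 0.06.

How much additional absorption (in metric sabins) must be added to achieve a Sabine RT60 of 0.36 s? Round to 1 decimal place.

A₁ = Σ Sᵢαᵢ = 22.5*0.02 + 2.8*0.13 + 164.3*0.05 + 140*0.80 + 2.4*0.30 + 140*0.06 = 130.149 sabins.
Target A₂ = 0.161·560/0.36 = 250.444 sabins (V = 560 m³).
Shortfall: 250.444 − 130.149 = 120.3 sabins.

120.3 sabins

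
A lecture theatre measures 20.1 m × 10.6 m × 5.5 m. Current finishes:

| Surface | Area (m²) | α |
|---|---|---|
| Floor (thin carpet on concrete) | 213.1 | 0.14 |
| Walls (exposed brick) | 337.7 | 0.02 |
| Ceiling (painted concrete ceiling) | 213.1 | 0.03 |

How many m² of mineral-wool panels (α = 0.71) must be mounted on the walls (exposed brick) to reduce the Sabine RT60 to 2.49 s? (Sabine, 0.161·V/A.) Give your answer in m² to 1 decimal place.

Summing Sᵢαᵢ: 29.834 + 6.754 + 6.393 → A₁ = 42.981 sabins.
V = 1171.83 m³. Target absorption A₂ = 0.161 × 1171.83 / 2.49 = 75.769 sabins.
ΔA needed = 75.769 − 42.981 = 32.788 sabins.
Net gain per m²: Δα = 0.71 − 0.02 = 0.69.
Area = ΔA/Δα = 32.788/0.69 = 47.5 m².

47.5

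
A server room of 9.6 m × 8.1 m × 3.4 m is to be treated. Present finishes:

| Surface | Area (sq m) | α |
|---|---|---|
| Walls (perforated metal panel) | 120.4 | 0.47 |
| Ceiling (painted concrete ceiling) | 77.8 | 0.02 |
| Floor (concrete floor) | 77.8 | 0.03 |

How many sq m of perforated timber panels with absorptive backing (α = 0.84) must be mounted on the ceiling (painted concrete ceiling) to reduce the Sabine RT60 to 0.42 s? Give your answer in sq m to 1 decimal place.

49.8

A₁ = Σ Sᵢαᵢ = 120.4·0.47 + 77.8·0.02 + 77.8·0.03 = 60.478 sabins.
Required A₂ = 0.161·264.384/0.42 = 101.347 sabins.
ΔA needed = 101.347 − 60.478 = 40.869 sabins.
Each sq m of panel replacing the ceiling (painted concrete ceiling) adds (0.84 − 0.02) = 0.82 sabins.
Area = ΔA/Δα = 40.869/0.82 = 49.8 sq m.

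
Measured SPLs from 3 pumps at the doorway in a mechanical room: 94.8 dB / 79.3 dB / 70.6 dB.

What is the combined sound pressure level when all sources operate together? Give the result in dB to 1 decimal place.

Sum in the linear (power) domain: Σ 10^(Lᵢ/10) = 10^(94.8/10) + 10^(79.3/10) + 10^(70.6/10) = 3.117e+09.
L_total = 10·log₁₀(3.117e+09) = 94.9 dB.

94.9 dB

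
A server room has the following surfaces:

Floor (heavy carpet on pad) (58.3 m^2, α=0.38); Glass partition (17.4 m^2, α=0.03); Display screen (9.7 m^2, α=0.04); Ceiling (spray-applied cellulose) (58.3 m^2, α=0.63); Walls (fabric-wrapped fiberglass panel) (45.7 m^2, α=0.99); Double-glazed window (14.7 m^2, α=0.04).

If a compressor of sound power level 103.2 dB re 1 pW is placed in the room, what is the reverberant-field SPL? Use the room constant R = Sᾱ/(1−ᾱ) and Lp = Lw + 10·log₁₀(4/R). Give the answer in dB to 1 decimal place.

85.8 dB

Σ(Sᵢαᵢ) = 58.3·0.38 + 17.4·0.03 + 9.7·0.04 + 58.3·0.63 + 45.7·0.99 + 14.7·0.04 = 105.624; total area S = 204.1 m^2.
ᾱ = 0.5175, so room constant R = A/(1−ᾱ) = 218.910 m^2.
Lp = Lw + 10 log₁₀(4/R) = 103.2 -17.38 = 85.8 dB.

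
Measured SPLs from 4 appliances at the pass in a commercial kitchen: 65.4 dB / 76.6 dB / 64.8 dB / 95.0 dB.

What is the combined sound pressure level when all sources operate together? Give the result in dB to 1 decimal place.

Converting to relative power and adding: 10^(65.4/10) + 10^(76.6/10) + 10^(64.8/10) + 10^(95.0/10) = 3.214e+09.
Combined level = 10 log₁₀(3.214e+09) = 95.1 dB.

95.1 dB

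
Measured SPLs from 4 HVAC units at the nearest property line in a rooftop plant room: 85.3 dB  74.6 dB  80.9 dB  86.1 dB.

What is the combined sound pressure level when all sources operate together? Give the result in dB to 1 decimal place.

Converting to relative power and adding: 10^(85.3/10) + 10^(74.6/10) + 10^(80.9/10) + 10^(86.1/10) = 8.981e+08.
Back to dB: 10·log₁₀ Σ = 89.5 dB.

89.5 dB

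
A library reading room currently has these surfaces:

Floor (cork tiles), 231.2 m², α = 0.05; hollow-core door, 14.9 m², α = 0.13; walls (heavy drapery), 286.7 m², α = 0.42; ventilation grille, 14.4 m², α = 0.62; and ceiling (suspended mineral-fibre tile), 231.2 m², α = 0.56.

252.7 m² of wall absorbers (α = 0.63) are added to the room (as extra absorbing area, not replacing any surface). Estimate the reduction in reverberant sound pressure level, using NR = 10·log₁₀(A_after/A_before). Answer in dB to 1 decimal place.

2.0 dB

A_before = Σ Sᵢαᵢ = 231.2*0.05 + 14.9*0.13 + 286.7*0.42 + 14.4*0.62 + 231.2*0.56 = 272.311 sabins.
Treatment contributes 252.7·0.63 = 159.201 sabins.
A_after = 272.311 + 159.201 = 431.512 sabins.
Reduction = 10 log₁₀(A_after/A_before) = 10 log₁₀(1.5846) = 2.0 dB.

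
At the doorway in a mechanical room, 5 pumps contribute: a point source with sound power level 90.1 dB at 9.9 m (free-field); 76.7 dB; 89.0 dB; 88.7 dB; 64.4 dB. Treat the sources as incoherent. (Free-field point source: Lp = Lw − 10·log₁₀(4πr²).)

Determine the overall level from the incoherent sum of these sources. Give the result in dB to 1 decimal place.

92.0 dB

Source at 9.9 m: Lp = 90.1 − 10·log₁₀(4π·9.9²) = 90.1 − 10·log₁₀(1231.630) = 59.2 dB.
Σ 10^(Lᵢ/10) = 1.586e+09.
L_total = 10·log₁₀(1.586e+09) = 92.0 dB.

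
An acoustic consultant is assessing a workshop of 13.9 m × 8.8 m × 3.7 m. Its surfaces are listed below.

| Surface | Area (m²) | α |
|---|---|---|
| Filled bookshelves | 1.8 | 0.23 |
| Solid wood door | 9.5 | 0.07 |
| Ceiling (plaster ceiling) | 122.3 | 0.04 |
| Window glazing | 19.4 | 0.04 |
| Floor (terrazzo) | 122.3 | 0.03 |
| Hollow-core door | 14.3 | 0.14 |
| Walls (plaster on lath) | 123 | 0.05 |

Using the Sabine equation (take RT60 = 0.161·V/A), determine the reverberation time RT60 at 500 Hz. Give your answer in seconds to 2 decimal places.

A = Σ Sᵢαᵢ = 1.8×0.23 + 9.5×0.07 + 122.3×0.04 + 19.4×0.04 + 122.3×0.03 + 14.3×0.14 + 123×0.05 = 18.568 sabins.
Room volume: 452.584 m³.
T = 0.161 V/A = 0.161·452.584/18.568 = 3.92 s.

3.92 s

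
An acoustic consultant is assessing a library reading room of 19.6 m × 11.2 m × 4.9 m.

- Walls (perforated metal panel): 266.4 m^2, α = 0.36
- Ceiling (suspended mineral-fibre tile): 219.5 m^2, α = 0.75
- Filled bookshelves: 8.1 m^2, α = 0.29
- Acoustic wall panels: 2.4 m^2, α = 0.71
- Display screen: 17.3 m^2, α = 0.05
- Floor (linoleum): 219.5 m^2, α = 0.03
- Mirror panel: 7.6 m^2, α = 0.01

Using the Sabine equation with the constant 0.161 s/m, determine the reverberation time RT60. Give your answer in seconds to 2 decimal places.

0.64 s

Equivalent absorption area: A = 266.4·0.36 + 219.5·0.75 + 8.1·0.29 + 2.4·0.71 + 17.3·0.05 + 219.5·0.03 + 7.6·0.01 = 272.108 m^2.
V = 19.6·11.2·4.9 = 1075.648 m³.
T = 0.161 V/A = 0.161·1075.648/272.108 = 0.64 s.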